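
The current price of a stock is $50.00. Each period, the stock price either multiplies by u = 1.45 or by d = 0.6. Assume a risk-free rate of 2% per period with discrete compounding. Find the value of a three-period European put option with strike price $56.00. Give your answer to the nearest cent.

Risk-neutral probability p = (1 + 0.02 − 0.6)/(1.45 − 0.6) = 0.4200/0.8500 = 0.4941
Terminal stock prices: S_uuu = 152.4, S_uud = 63.07, S_udd = 26.1, S_ddd = 10.8
Terminal payoffs (K − S): max(-96.43, 0) = 0, max(-7.075, 0) = 0, max(29.9, 0) = 29.9, max(45.2, 0) = 45.2
Node uu (S = 105.1): V_uu = 1/1.02·[0.4941·0.0000 + 0.5059·0.0000] = 0.0000
Node ud (S = 43.5): V_ud = 1/1.02·[0.4941·0.0000 + 0.5059·29.9000] = 14.8293
Node dd (S = 18): V_dd = 1/1.02·[0.4941·29.9000 + 0.5059·45.2000] = 36.9020
Node u (S = 72.5): V_u = 1/1.02·[0.4941·0.0000 + 0.5059·14.8293] = 7.3548
Node d (S = 30): V_d = 1/1.02·[0.4941·14.8293 + 0.5059·36.9020] = 25.4858
Node 0 (S = 50): V_0 = 1/1.02·[0.4941·7.3548 + 0.5059·25.4858] = 16.2029

$16.20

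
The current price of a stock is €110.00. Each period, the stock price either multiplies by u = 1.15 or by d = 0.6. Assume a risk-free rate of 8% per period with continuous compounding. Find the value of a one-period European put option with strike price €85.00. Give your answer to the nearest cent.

€2.13

Risk-neutral probability p = (e^0.08 − 0.6)/(1.15 − 0.6) = 0.4833/0.5500 = 0.8787
Terminal stock prices: S_u = 126.5, S_d = 66
Terminal payoffs (K − S): max(-41.5, 0) = 0, max(19, 0) = 19
Node 0 (S = 110): V_0 = e^(−0.08)·[0.8787·0.0000 + 0.1213·19.0000] = 2.1274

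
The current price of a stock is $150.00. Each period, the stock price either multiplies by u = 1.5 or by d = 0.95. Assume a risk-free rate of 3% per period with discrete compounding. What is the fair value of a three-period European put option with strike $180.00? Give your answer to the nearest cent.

$29.35

Risk-neutral probability p = (1 + 0.03 − 0.95)/(1.5 − 0.95) = 0.0800/0.5500 = 0.1455
Terminal stock prices: S_uuu = 506.2, S_uud = 320.6, S_udd = 203.1, S_ddd = 128.6
Terminal payoffs (K − S): max(-326.2, 0) = 0, max(-140.6, 0) = 0, max(-23.06, 0) = 0, max(51.39, 0) = 51.39
Node uu (S = 337.5): V_uu = 1/1.03·[0.1455·0.0000 + 0.8545·0.0000] = 0.0000
Node ud (S = 213.8): V_ud = 1/1.03·[0.1455·0.0000 + 0.8545·0.0000] = 0.0000
Node dd (S = 135.4): V_dd = 1/1.03·[0.1455·0.0000 + 0.8545·51.3938] = 42.6391
Node u (S = 225): V_u = 1/1.03·[0.1455·0.0000 + 0.8545·0.0000] = 0.0000
Node d (S = 142.5): V_d = 1/1.03·[0.1455·0.0000 + 0.8545·42.6391] = 35.3758
Node 0 (S = 150): V_0 = 1/1.03·[0.1455·0.0000 + 0.8545·35.3758] = 29.3497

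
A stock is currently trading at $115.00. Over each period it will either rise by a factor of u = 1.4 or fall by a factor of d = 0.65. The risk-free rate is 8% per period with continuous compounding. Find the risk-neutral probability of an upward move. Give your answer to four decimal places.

Risk-neutral probability p = (e^0.08 − 0.65)/(1.4 − 0.65) = 0.4333/0.7500 = 0.5777

p = 0.5777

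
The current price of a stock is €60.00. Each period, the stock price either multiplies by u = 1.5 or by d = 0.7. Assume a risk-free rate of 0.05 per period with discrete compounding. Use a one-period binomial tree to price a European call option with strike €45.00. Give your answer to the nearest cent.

€18.75

Risk-neutral probability p = (1 + 0.05 − 0.7)/(1.5 − 0.7) = 0.3500/0.8000 = 0.4375
Terminal stock prices: S_u = 90, S_d = 42
Terminal payoffs (S − K): max(45, 0) = 45, max(-3, 0) = 0
Node 0 (S = 60): V_0 = 1/1.05·[0.4375·45.0000 + 0.5625·0.0000] = 18.7500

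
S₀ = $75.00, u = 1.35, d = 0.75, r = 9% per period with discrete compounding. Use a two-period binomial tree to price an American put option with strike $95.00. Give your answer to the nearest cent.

$20.00

Risk-neutral probability p = (1 + 0.09 − 0.75)/(1.35 − 0.75) = 0.3400/0.6000 = 0.5667
Terminal stock prices: S_uu = 136.7, S_ud = 75.94, S_dd = 42.19
Terminal payoffs (K − S): max(-41.69, 0) = 0, max(19.06, 0) = 19.06, max(52.81, 0) = 52.81
Node u (S = 101.2): continuation = 1/1.09·[0.5667·0.0000 + 0.4333·19.0625] = 7.5784; exercise value = 0.0000 ≤ continuation, so V_u = 7.5784
Node d (S = 56.25): continuation = 1/1.09·[0.5667·19.0625 + 0.4333·52.8125] = 30.9060; exercise value = 38.7500 > continuation, so V_d = 38.7500 (exercise)
Node 0 (S = 75): continuation = 1/1.09·[0.5667·7.5784 + 0.4333·38.7500] = 19.3450; exercise value = 20.0000 > continuation, so V_0 = 20.0000 (exercise)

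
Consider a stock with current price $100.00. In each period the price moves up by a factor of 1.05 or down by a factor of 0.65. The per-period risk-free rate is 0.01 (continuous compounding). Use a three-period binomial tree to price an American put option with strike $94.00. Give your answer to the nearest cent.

$6.89

Risk-neutral probability p = (e^0.01 − 0.65)/(1.05 − 0.65) = 0.3601/0.4000 = 0.9001
Terminal stock prices: S_uuu = 115.8, S_uud = 71.66, S_udd = 44.36, S_ddd = 27.46
Terminal payoffs (K − S): max(-21.76, 0) = 0, max(22.34, 0) = 22.34, max(49.64, 0) = 49.64, max(66.54, 0) = 66.54
Node uu (S = 110.2): continuation = e^(−0.01)·[0.9001·0.0000 + 0.0999·22.3375] = 2.2088; exercise value = 0.0000 ≤ continuation, so V_uu = 2.2088
Node ud (S = 68.25): continuation = e^(−0.01)·[0.9001·22.3375 + 0.0999·49.6375] = 24.8147; exercise value = 25.7500 > continuation, so V_ud = 25.7500 (exercise)
Node dd (S = 42.25): continuation = e^(−0.01)·[0.9001·49.6375 + 0.0999·66.5375] = 50.8147; exercise value = 51.7500 > continuation, so V_dd = 51.7500 (exercise)
Node u (S = 105): continuation = e^(−0.01)·[0.9001·2.2088 + 0.0999·25.7500] = 4.5146; exercise value = 0.0000 ≤ continuation, so V_u = 4.5146
Node d (S = 65): continuation = e^(−0.01)·[0.9001·25.7500 + 0.0999·51.7500] = 28.0647; exercise value = 29.0000 > continuation, so V_d = 29.0000 (exercise)
Node 0 (S = 100): continuation = e^(−0.01)·[0.9001·4.5146 + 0.0999·29.0000] = 6.8908; exercise value = 0.0000 ≤ continuation, so V_0 = 6.8908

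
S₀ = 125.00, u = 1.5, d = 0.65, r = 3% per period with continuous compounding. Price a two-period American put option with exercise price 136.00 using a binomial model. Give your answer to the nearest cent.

32.64

Risk-neutral probability p = (e^0.03 − 0.65)/(1.5 − 0.65) = 0.3805/0.8500 = 0.4476
Terminal stock prices: S_uu = 281.2, S_ud = 121.9, S_dd = 52.81
Terminal payoffs (K − S): max(-145.2, 0) = 0, max(14.12, 0) = 14.12, max(83.19, 0) = 83.19
Node u (S = 187.5): continuation = e^(−0.03)·[0.4476·0.0000 + 0.5524·14.1250] = 7.5721; exercise value = 0.0000 ≤ continuation, so V_u = 7.5721
Node d (S = 81.25): continuation = e^(−0.03)·[0.4476·14.1250 + 0.5524·83.1875] = 50.7306; exercise value = 54.7500 > continuation, so V_d = 54.7500 (exercise)
Node 0 (S = 125): continuation = e^(−0.03)·[0.4476·7.5721 + 0.5524·54.7500] = 32.6395; exercise value = 11.0000 ≤ continuation, so V_0 = 32.6395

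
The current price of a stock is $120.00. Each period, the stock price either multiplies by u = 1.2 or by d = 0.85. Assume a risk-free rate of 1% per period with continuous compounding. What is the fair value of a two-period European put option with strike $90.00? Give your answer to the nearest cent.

$0.95

Risk-neutral probability p = (e^0.01 − 0.85)/(1.2 − 0.85) = 0.1601/0.3500 = 0.4573
Terminal stock prices: S_uu = 172.8, S_ud = 122.4, S_dd = 86.7
Terminal payoffs (K − S): max(-82.8, 0) = 0, max(-32.4, 0) = 0, max(3.3, 0) = 3.3
Node u (S = 144): V_u = e^(−0.01)·[0.4573·0.0000 + 0.5427·0.0000] = 0.0000
Node d (S = 102): V_d = e^(−0.01)·[0.4573·0.0000 + 0.5427·3.3000] = 1.7731
Node 0 (S = 120): V_0 = e^(−0.01)·[0.4573·0.0000 + 0.5427·1.7731] = 0.9527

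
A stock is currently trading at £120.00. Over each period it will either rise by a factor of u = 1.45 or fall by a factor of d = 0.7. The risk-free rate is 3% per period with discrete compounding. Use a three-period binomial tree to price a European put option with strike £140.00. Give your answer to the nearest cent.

£36.62

Risk-neutral probability p = (1 + 0.03 − 0.7)/(1.45 − 0.7) = 0.3300/0.7500 = 0.4400
Terminal stock prices: S_uuu = 365.8, S_uud = 176.6, S_udd = 85.26, S_ddd = 41.16
Terminal payoffs (K − S): max(-225.8, 0) = 0, max(-36.61, 0) = 0, max(54.74, 0) = 54.74, max(98.84, 0) = 98.84
Node uu (S = 252.3): V_uu = 1/1.03·[0.4400·0.0000 + 0.5600·0.0000] = 0.0000
Node ud (S = 121.8): V_ud = 1/1.03·[0.4400·0.0000 + 0.5600·54.7400] = 29.7616
Node dd (S = 58.8): V_dd = 1/1.03·[0.4400·54.7400 + 0.5600·98.8400] = 77.1223
Node u (S = 174): V_u = 1/1.03·[0.4400·0.0000 + 0.5600·29.7616] = 16.1810
Node d (S = 84): V_d = 1/1.03·[0.4400·29.7616 + 0.5600·77.1223] = 54.6443
Node 0 (S = 120): V_0 = 1/1.03·[0.4400·16.1810 + 0.5600·54.6443] = 36.6218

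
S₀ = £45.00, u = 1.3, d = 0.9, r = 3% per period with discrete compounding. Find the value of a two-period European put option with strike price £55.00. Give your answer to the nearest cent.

£8.94

Risk-neutral probability p = (1 + 0.03 − 0.9)/(1.3 − 0.9) = 0.1300/0.4000 = 0.3250
Terminal stock prices: S_uu = 76.05, S_ud = 52.65, S_dd = 36.45
Terminal payoffs (K − S): max(-21.05, 0) = 0, max(2.35, 0) = 2.35, max(18.55, 0) = 18.55
Node u (S = 58.5): V_u = 1/1.03·[0.3250·0.0000 + 0.6750·2.3500] = 1.5400
Node d (S = 40.5): V_d = 1/1.03·[0.3250·2.3500 + 0.6750·18.5500] = 12.8981
Node 0 (S = 45): V_0 = 1/1.03·[0.3250·1.5400 + 0.6750·12.8981] = 8.9385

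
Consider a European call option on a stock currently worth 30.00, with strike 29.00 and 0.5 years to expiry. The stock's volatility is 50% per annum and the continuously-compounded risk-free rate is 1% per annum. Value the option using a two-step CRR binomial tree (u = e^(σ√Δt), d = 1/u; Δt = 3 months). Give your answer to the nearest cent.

4.48

CRR parameters: u = e^(σ√Δt) = e^(0.5·√0.25) = 1.2840, d = 1/u = 0.7788
Per-period rate: rΔt = 0.01·0.25 = 0.0025, so R = e^0.0025 = 1.0025
Risk-neutral probability p = (e^0.0025 − 0.7788)/(1.2840 − 0.7788) = 0.2237/0.5052 = 0.4428
Terminal stock prices: S_uu = 49.46, S_ud = 30, S_dd = 18.2
Terminal payoffs (S − K): max(20.46, 0) = 20.46, max(1, 0) = 1, max(-10.8, 0) = 0
Node u (S = 38.52): V_u = e^(−0.0025)·[0.4428·20.4616 + 0.5572·1.0000] = 9.5932
Node d (S = 23.36): V_d = e^(−0.0025)·[0.4428·1.0000 + 0.5572·0.0000] = 0.4417
Node 0 (S = 30): V_0 = e^(−0.0025)·[0.4428·9.5932 + 0.5572·0.4417] = 4.4825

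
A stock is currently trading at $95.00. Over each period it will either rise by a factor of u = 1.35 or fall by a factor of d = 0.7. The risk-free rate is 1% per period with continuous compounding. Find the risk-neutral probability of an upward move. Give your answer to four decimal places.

Risk-neutral probability p = (e^0.01 − 0.7)/(1.35 − 0.7) = 0.3101/0.6500 = 0.4770

p = 0.4770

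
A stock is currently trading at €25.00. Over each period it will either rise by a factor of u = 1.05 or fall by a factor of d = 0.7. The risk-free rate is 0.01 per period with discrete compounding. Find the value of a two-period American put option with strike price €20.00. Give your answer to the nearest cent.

Risk-neutral probability p = (1 + 0.01 − 0.7)/(1.05 − 0.7) = 0.3100/0.3500 = 0.8857
Terminal stock prices: S_uu = 27.56, S_ud = 18.38, S_dd = 12.25
Terminal payoffs (K − S): max(-7.562, 0) = 0, max(1.625, 0) = 1.625, max(7.75, 0) = 7.75
Node u (S = 26.25): continuation = 1/1.01·[0.8857·0.0000 + 0.1143·1.6250] = 0.1839; exercise value = 0.0000 ≤ continuation, so V_u = 0.1839
Node d (S = 17.5): continuation = 1/1.01·[0.8857·1.6250 + 0.1143·7.7500] = 2.3020; exercise value = 2.5000 > continuation, so V_d = 2.5000 (exercise)
Node 0 (S = 25): continuation = 1/1.01·[0.8857·0.1839 + 0.1143·2.5000] = 0.4441; exercise value = 0.0000 ≤ continuation, so V_0 = 0.4441

€0.44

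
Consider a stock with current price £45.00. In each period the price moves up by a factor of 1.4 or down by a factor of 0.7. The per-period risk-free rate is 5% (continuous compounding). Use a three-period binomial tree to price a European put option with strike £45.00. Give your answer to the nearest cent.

Risk-neutral probability p = (e^0.05 − 0.7)/(1.4 − 0.7) = 0.3513/0.7000 = 0.5018
Terminal stock prices: S_uuu = 123.5, S_uud = 61.74, S_udd = 30.87, S_ddd = 15.43
Terminal payoffs (K − S): max(-78.48, 0) = 0, max(-16.74, 0) = 0, max(14.13, 0) = 14.13, max(29.57, 0) = 29.57
Node uu (S = 88.2): V_uu = e^(−0.05)·[0.5018·0.0000 + 0.4982·0.0000] = 0.0000
Node ud (S = 44.1): V_ud = e^(−0.05)·[0.5018·0.0000 + 0.4982·14.1300] = 6.6960
Node dd (S = 22.05): V_dd = e^(−0.05)·[0.5018·14.1300 + 0.4982·29.5650] = 20.7553
Node u (S = 63): V_u = e^(−0.05)·[0.5018·0.0000 + 0.4982·6.6960] = 3.1732
Node d (S = 31.5): V_d = e^(−0.05)·[0.5018·6.6960 + 0.4982·20.7553] = 13.0320
Node 0 (S = 45): V_0 = e^(−0.05)·[0.5018·3.1732 + 0.4982·13.0320] = 7.6904

£7.69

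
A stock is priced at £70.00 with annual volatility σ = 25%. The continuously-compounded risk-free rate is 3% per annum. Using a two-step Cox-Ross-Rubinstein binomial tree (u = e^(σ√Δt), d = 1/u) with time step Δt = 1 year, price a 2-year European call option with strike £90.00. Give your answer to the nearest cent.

£5.94

CRR parameters: u = e^(σ√Δt) = e^(0.25·√1) = 1.2840, d = 1/u = 0.7788
Per-period rate: rΔt = 0.03·1 = 0.03, so R = e^0.03 = 1.0305
Risk-neutral probability p = (e^0.03 − 0.7788)/(1.2840 − 0.7788) = 0.2517/0.5052 = 0.4981
Terminal stock prices: S_uu = 115.4, S_ud = 70, S_dd = 42.46
Terminal payoffs (S − K): max(25.41, 0) = 25.41, max(-20, 0) = 0, max(-47.54, 0) = 0
Node u (S = 89.88): V_u = e^(−0.03)·[0.4981·25.4105 + 0.5019·0.0000] = 12.2830
Node d (S = 54.52): V_d = e^(−0.03)·[0.4981·0.0000 + 0.5019·0.0000] = 0.0000
Node 0 (S = 70): V_0 = e^(−0.03)·[0.4981·12.2830 + 0.5019·0.0000] = 5.9374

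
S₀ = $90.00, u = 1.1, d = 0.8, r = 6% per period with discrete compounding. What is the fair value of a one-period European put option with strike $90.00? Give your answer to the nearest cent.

Risk-neutral probability p = (1 + 0.06 − 0.8)/(1.1 − 0.8) = 0.2600/0.3000 = 0.8667
Terminal stock prices: S_u = 99, S_d = 72
Terminal payoffs (K − S): max(-9, 0) = 0, max(18, 0) = 18
Node 0 (S = 90): V_0 = 1/1.06·[0.8667·0.0000 + 0.1333·18.0000] = 2.2642

$2.26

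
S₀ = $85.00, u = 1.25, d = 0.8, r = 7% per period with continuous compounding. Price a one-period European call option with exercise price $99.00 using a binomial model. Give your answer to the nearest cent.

Risk-neutral probability p = (e^0.07 − 0.8)/(1.25 − 0.8) = 0.2725/0.4500 = 0.6056
Terminal stock prices: S_u = 106.2, S_d = 68
Terminal payoffs (S − K): max(7.25, 0) = 7.25, max(-31, 0) = 0
Node 0 (S = 85): V_0 = e^(−0.07)·[0.6056·7.2500 + 0.3944·0.0000] = 4.0936

$4.09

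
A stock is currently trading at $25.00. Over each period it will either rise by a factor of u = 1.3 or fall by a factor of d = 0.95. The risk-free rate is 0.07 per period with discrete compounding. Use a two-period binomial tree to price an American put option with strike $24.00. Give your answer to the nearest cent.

Risk-neutral probability p = (1 + 0.07 − 0.95)/(1.3 − 0.95) = 0.1200/0.3500 = 0.3429
Terminal stock prices: S_uu = 42.25, S_ud = 30.88, S_dd = 22.56
Terminal payoffs (K − S): max(-18.25, 0) = 0, max(-6.875, 0) = 0, max(1.438, 0) = 1.438
Node u (S = 32.5): continuation = 1/1.07·[0.3429·0.0000 + 0.6571·0.0000] = 0.0000; exercise value = 0.0000 ≤ continuation, so V_u = 0.0000
Node d (S = 23.75): continuation = 1/1.07·[0.3429·0.0000 + 0.6571·1.4375] = 0.8828; exercise value = 0.2500 ≤ continuation, so V_d = 0.8828
Node 0 (S = 25): continuation = 1/1.07·[0.3429·0.0000 + 0.6571·0.8828] = 0.5422; exercise value = 0.0000 ≤ continuation, so V_0 = 0.5422

$0.54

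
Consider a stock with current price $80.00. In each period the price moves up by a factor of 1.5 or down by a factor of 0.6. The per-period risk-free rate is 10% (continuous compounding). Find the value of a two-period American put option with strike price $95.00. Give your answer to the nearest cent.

$23.29

Risk-neutral probability p = (e^0.1 − 0.6)/(1.5 − 0.6) = 0.5052/0.9000 = 0.5613
Terminal stock prices: S_uu = 180, S_ud = 72, S_dd = 28.8
Terminal payoffs (K − S): max(-85, 0) = 0, max(23, 0) = 23, max(66.2, 0) = 66.2
Node u (S = 120): continuation = e^(−0.1)·[0.5613·0.0000 + 0.4387·23.0000] = 9.1299; exercise value = 0.0000 ≤ continuation, so V_u = 9.1299
Node d (S = 48): continuation = e^(−0.1)·[0.5613·23.0000 + 0.4387·66.2000] = 37.9596; exercise value = 47.0000 > continuation, so V_d = 47.0000 (exercise)
Node 0 (S = 80): continuation = e^(−0.1)·[0.5613·9.1299 + 0.4387·47.0000] = 23.2936; exercise value = 15.0000 ≤ continuation, so V_0 = 23.2936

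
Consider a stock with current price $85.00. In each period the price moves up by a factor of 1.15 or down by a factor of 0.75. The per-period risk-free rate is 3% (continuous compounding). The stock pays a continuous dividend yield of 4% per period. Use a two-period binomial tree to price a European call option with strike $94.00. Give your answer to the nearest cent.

$6.25

Per-period risk-free factor R = e^0.03 = 1.0305; dividend-adjusted growth = e^(0.03−0.04) = 0.9900.
Risk-neutral probability p = (0.9900 − 0.75)/(1.15 − 0.75) = 0.2400/0.4000 = 0.6001
Terminal stock prices: S_uu = 112.4, S_ud = 73.31, S_dd = 47.81
Terminal payoffs (S − K): max(18.41, 0) = 18.41, max(-20.69, 0) = 0, max(-46.19, 0) = 0
Node u (S = 97.75): V_u = e^(−0.03)·[0.6001·18.4125 + 0.3999·0.0000] = 10.7232
Node d (S = 63.75): V_d = e^(−0.03)·[0.6001·0.0000 + 0.3999·0.0000] = 0.0000
Node 0 (S = 85): V_0 = e^(−0.03)·[0.6001·10.7232 + 0.3999·0.0000] = 6.2451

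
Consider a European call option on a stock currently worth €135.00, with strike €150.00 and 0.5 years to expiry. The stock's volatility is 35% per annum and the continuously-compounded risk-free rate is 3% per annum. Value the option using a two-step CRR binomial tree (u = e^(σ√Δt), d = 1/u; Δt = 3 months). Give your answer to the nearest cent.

€9.35

CRR parameters: u = e^(σ√Δt) = e^(0.35·√0.25) = 1.1912, d = 1/u = 0.8395
Per-period rate: rΔt = 0.03·0.25 = 0.0075, so R = e^0.0075 = 1.0075
Risk-neutral probability p = (e^0.0075 − 0.8395)/(1.1912 − 0.8395) = 0.1681/0.3518 = 0.4778
Terminal stock prices: S_uu = 191.6, S_ud = 135, S_dd = 95.13
Terminal payoffs (S − K): max(41.57, 0) = 41.57, max(-15, 0) = 0, max(-54.87, 0) = 0
Node u (S = 160.8): V_u = e^(−0.0075)·[0.4778·41.5741 + 0.5222·0.0000] = 19.7141
Node d (S = 113.3): V_d = e^(−0.0075)·[0.4778·0.0000 + 0.5222·0.0000] = 0.0000
Node 0 (S = 135): V_0 = e^(−0.0075)·[0.4778·19.7141 + 0.5222·0.0000] = 9.3482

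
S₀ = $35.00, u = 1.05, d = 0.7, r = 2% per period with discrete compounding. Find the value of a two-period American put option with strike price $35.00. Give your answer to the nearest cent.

$1.58

Risk-neutral probability p = (1 + 0.02 − 0.7)/(1.05 − 0.7) = 0.3200/0.3500 = 0.9143
Terminal stock prices: S_uu = 38.59, S_ud = 25.72, S_dd = 17.15
Terminal payoffs (K − S): max(-3.587, 0) = 0, max(9.275, 0) = 9.275, max(17.85, 0) = 17.85
Node u (S = 36.75): continuation = 1/1.02·[0.9143·0.0000 + 0.0857·9.2750] = 0.7794; exercise value = 0.0000 ≤ continuation, so V_u = 0.7794
Node d (S = 24.5): continuation = 1/1.02·[0.9143·9.2750 + 0.0857·17.8500] = 9.8137; exercise value = 10.5000 > continuation, so V_d = 10.5000 (exercise)
Node 0 (S = 35): continuation = 1/1.02·[0.9143·0.7794 + 0.0857·10.5000] = 1.5810; exercise value = 0.0000 ≤ continuation, so V_0 = 1.5810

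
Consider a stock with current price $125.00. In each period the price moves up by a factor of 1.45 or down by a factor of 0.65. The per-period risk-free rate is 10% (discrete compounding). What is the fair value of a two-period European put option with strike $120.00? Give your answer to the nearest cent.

$11.52

Risk-neutral probability p = (1 + 0.1 − 0.65)/(1.45 − 0.65) = 0.4500/0.8000 = 0.5625
Terminal stock prices: S_uu = 262.8, S_ud = 117.8, S_dd = 52.81
Terminal payoffs (K − S): max(-142.8, 0) = 0, max(2.188, 0) = 2.188, max(67.19, 0) = 67.19
Node u (S = 181.2): V_u = 1/1.1·[0.5625·0.0000 + 0.4375·2.1875] = 0.8700
Node d (S = 81.25): V_d = 1/1.1·[0.5625·2.1875 + 0.4375·67.1875] = 27.8409
Node 0 (S = 125): V_0 = 1/1.1·[0.5625·0.8700 + 0.4375·27.8409] = 11.5180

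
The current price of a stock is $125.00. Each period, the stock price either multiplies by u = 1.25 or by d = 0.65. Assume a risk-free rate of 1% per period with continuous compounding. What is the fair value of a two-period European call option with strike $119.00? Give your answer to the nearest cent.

$26.94

Risk-neutral probability p = (e^0.01 − 0.65)/(1.25 − 0.65) = 0.3601/0.6000 = 0.6001
Terminal stock prices: S_uu = 195.3, S_ud = 101.6, S_dd = 52.81
Terminal payoffs (S − K): max(76.31, 0) = 76.31, max(-17.44, 0) = 0, max(-66.19, 0) = 0
Node u (S = 156.2): V_u = e^(−0.01)·[0.6001·76.3125 + 0.3999·0.0000] = 45.3382
Node d (S = 81.25): V_d = e^(−0.01)·[0.6001·0.0000 + 0.3999·0.0000] = 0.0000
Node 0 (S = 125): V_0 = e^(−0.01)·[0.6001·45.3382 + 0.3999·0.0000] = 26.9360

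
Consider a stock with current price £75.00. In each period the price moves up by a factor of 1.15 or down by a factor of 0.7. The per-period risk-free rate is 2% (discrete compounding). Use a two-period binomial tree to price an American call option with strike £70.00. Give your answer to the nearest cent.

Risk-neutral probability p = (1 + 0.02 − 0.7)/(1.15 − 0.7) = 0.3200/0.4500 = 0.7111
Terminal stock prices: S_uu = 99.19, S_ud = 60.37, S_dd = 36.75
Terminal payoffs (S − K): max(29.19, 0) = 29.19, max(-9.625, 0) = 0, max(-33.25, 0) = 0
Node u (S = 86.25): continuation = 1/1.02·[0.7111·29.1875 + 0.2889·0.0000] = 20.3486; exercise value = 16.2500 ≤ continuation, so V_u = 20.3486
Node d (S = 52.5): continuation = 1/1.02·[0.7111·0.0000 + 0.2889·0.0000] = 0.0000; exercise value = 0.0000 ≤ continuation, so V_d = 0.0000
Node 0 (S = 75): continuation = 1/1.02·[0.7111·20.3486 + 0.2889·0.0000] = 14.1864; exercise value = 5.0000 ≤ continuation, so V_0 = 14.1864

£14.19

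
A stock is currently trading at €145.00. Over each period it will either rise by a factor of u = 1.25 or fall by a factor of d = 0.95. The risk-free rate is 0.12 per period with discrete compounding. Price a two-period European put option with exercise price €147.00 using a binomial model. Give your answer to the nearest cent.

€2.42

Risk-neutral probability p = (1 + 0.12 − 0.95)/(1.25 − 0.95) = 0.1700/0.3000 = 0.5667
Terminal stock prices: S_uu = 226.6, S_ud = 172.2, S_dd = 130.9
Terminal payoffs (K − S): max(-79.56, 0) = 0, max(-25.19, 0) = 0, max(16.14, 0) = 16.14
Node u (S = 181.2): V_u = 1/1.12·[0.5667·0.0000 + 0.4333·0.0000] = 0.0000
Node d (S = 137.8): V_d = 1/1.12·[0.5667·0.0000 + 0.4333·16.1375] = 6.2437
Node 0 (S = 145): V_0 = 1/1.12·[0.5667·0.0000 + 0.4333·6.2437] = 2.4157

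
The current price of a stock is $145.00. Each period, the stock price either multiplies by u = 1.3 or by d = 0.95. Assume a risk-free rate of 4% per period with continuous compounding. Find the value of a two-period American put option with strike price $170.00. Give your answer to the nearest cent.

$25.00

Risk-neutral probability p = (e^0.04 − 0.95)/(1.3 − 0.95) = 0.0908/0.3500 = 0.2595
Terminal stock prices: S_uu = 245.1, S_ud = 179.1, S_dd = 130.9
Terminal payoffs (K − S): max(-75.05, 0) = 0, max(-9.075, 0) = 0, max(39.14, 0) = 39.14
Node u (S = 188.5): continuation = e^(−0.04)·[0.2595·0.0000 + 0.7405·0.0000] = 0.0000; exercise value = 0.0000 ≤ continuation, so V_u = 0.0000
Node d (S = 137.8): continuation = e^(−0.04)·[0.2595·0.0000 + 0.7405·39.1375] = 27.8465; exercise value = 32.2500 > continuation, so V_d = 32.2500 (exercise)
Node 0 (S = 145): continuation = e^(−0.04)·[0.2595·0.0000 + 0.7405·32.2500] = 22.9460; exercise value = 25.0000 > continuation, so V_0 = 25.0000 (exercise)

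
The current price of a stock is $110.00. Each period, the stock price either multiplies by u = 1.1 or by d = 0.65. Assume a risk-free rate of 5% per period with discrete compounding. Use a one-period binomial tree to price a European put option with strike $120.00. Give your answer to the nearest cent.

$5.13

Risk-neutral probability p = (1 + 0.05 − 0.65)/(1.1 − 0.65) = 0.4000/0.4500 = 0.8889
Terminal stock prices: S_u = 121, S_d = 71.5
Terminal payoffs (K − S): max(-1, 0) = 0, max(48.5, 0) = 48.5
Node 0 (S = 110): V_0 = 1/1.05·[0.8889·0.0000 + 0.1111·48.5000] = 5.1323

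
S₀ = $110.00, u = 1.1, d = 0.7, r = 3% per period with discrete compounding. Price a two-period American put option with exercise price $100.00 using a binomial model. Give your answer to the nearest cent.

$5.99

Risk-neutral probability p = (1 + 0.03 − 0.7)/(1.1 − 0.7) = 0.3300/0.4000 = 0.8250
Terminal stock prices: S_uu = 133.1, S_ud = 84.7, S_dd = 53.9
Terminal payoffs (K − S): max(-33.1, 0) = 0, max(15.3, 0) = 15.3, max(46.1, 0) = 46.1
Node u (S = 121): continuation = 1/1.03·[0.8250·0.0000 + 0.1750·15.3000] = 2.5995; exercise value = 0.0000 ≤ continuation, so V_u = 2.5995
Node d (S = 77): continuation = 1/1.03·[0.8250·15.3000 + 0.1750·46.1000] = 20.0874; exercise value = 23.0000 > continuation, so V_d = 23.0000 (exercise)
Node 0 (S = 110): continuation = 1/1.03·[0.8250·2.5995 + 0.1750·23.0000] = 5.9899; exercise value = 0.0000 ≤ continuation, so V_0 = 5.9899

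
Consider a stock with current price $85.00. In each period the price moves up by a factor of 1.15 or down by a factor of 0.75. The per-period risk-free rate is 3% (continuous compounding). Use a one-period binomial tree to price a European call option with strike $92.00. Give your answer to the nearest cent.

$3.91

Risk-neutral probability p = (e^0.03 − 0.75)/(1.15 − 0.75) = 0.2805/0.4000 = 0.7011
Terminal stock prices: S_u = 97.75, S_d = 63.75
Terminal payoffs (S − K): max(5.75, 0) = 5.75, max(-28.25, 0) = 0
Node 0 (S = 85): V_0 = e^(−0.03)·[0.7011·5.7500 + 0.2989·0.0000] = 3.9124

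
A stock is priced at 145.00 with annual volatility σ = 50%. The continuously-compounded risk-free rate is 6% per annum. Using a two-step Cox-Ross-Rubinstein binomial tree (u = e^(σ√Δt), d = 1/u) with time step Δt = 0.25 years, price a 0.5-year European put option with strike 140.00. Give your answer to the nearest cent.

CRR parameters: u = e^(σ√Δt) = e^(0.5·√0.25) = 1.2840, d = 1/u = 0.7788
Per-period rate: rΔt = 0.06·0.25 = 0.015, so R = e^0.015 = 1.0151
Risk-neutral probability p = (e^0.015 − 0.7788)/(1.2840 − 0.7788) = 0.2363/0.5052 = 0.4677
Terminal stock prices: S_uu = 239.1, S_ud = 145, S_dd = 87.95
Terminal payoffs (K − S): max(-99.06, 0) = 0, max(-5, 0) = 0, max(52.05, 0) = 52.05
Node u (S = 186.2): V_u = e^(−0.015)·[0.4677·0.0000 + 0.5323·0.0000] = 0.0000
Node d (S = 112.9): V_d = e^(−0.015)·[0.4677·0.0000 + 0.5323·52.0531] = 27.2934
Node 0 (S = 145): V_0 = e^(−0.015)·[0.4677·0.0000 + 0.5323·27.2934] = 14.3110

14.31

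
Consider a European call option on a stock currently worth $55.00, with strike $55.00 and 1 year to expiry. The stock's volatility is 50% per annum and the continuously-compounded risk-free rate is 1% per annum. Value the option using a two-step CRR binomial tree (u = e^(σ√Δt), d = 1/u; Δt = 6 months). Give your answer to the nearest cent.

$9.85

CRR parameters: u = e^(σ√Δt) = e^(0.5·√0.5) = 1.4241, d = 1/u = 0.7022
Per-period rate: rΔt = 0.01·0.5 = 0.005, so R = e^0.005 = 1.0050
Risk-neutral probability p = (e^0.005 − 0.7022)/(1.4241 − 0.7022) = 0.3028/0.7219 = 0.4195
Terminal stock prices: S_uu = 111.5, S_ud = 55, S_dd = 27.12
Terminal payoffs (S − K): max(56.55, 0) = 56.55, max(0, 0) = 0, max(-27.88, 0) = 0
Node u (S = 78.33): V_u = e^(−0.005)·[0.4195·56.5463 + 0.5805·0.0000] = 23.6009
Node d (S = 38.62): V_d = e^(−0.005)·[0.4195·0.0000 + 0.5805·0.0000] = 0.0000
Node 0 (S = 55): V_0 = e^(−0.005)·[0.4195·23.6009 + 0.5805·0.0000] = 9.8503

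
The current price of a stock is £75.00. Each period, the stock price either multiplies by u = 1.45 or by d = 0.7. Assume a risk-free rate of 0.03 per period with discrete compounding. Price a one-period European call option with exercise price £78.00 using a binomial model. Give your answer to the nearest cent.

Risk-neutral probability p = (1 + 0.03 − 0.7)/(1.45 − 0.7) = 0.3300/0.7500 = 0.4400
Terminal stock prices: S_u = 108.8, S_d = 52.5
Terminal payoffs (S − K): max(30.75, 0) = 30.75, max(-25.5, 0) = 0
Node 0 (S = 75): V_0 = 1/1.03·[0.4400·30.7500 + 0.5600·0.0000] = 13.1359

£13.14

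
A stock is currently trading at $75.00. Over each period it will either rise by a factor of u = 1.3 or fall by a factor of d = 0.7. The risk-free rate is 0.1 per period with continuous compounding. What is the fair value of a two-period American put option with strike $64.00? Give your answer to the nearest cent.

$3.38

Risk-neutral probability p = (e^0.1 − 0.7)/(1.3 − 0.7) = 0.4052/0.6000 = 0.6753
Terminal stock prices: S_uu = 126.8, S_ud = 68.25, S_dd = 36.75
Terminal payoffs (K − S): max(-62.75, 0) = 0, max(-4.25, 0) = 0, max(27.25, 0) = 27.25
Node u (S = 97.5): continuation = e^(−0.1)·[0.6753·0.0000 + 0.3247·0.0000] = 0.0000; exercise value = 0.0000 ≤ continuation, so V_u = 0.0000
Node d (S = 52.5): continuation = e^(−0.1)·[0.6753·0.0000 + 0.3247·27.2500] = 8.0064; exercise value = 11.5000 > continuation, so V_d = 11.5000 (exercise)
Node 0 (S = 75): continuation = e^(−0.1)·[0.6753·0.0000 + 0.3247·11.5000] = 3.3789; exercise value = 0.0000 ≤ continuation, so V_0 = 3.3789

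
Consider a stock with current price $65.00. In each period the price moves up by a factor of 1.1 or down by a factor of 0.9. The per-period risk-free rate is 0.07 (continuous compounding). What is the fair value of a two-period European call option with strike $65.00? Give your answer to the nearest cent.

$8.83

Risk-neutral probability p = (e^0.07 − 0.9)/(1.1 − 0.9) = 0.1725/0.2000 = 0.8625
Terminal stock prices: S_uu = 78.65, S_ud = 64.35, S_dd = 52.65
Terminal payoffs (S − K): max(13.65, 0) = 13.65, max(-0.65, 0) = 0, max(-12.35, 0) = 0
Node u (S = 71.5): V_u = e^(−0.07)·[0.8625·13.6500 + 0.1375·0.0000] = 10.9777
Node d (S = 58.5): V_d = e^(−0.07)·[0.8625·0.0000 + 0.1375·0.0000] = 0.0000
Node 0 (S = 65): V_0 = e^(−0.07)·[0.8625·10.9777 + 0.1375·0.0000] = 8.8286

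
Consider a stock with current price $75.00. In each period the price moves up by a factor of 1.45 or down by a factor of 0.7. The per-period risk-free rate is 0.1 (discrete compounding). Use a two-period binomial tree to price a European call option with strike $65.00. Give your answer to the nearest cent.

$26.37

Risk-neutral probability p = (1 + 0.1 − 0.7)/(1.45 − 0.7) = 0.4000/0.7500 = 0.5333
Terminal stock prices: S_uu = 157.7, S_ud = 76.12, S_dd = 36.75
Terminal payoffs (S − K): max(92.69, 0) = 92.69, max(11.12, 0) = 11.12, max(-28.25, 0) = 0
Node u (S = 108.8): V_u = 1/1.1·[0.5333·92.6875 + 0.4667·11.1250] = 49.6591
Node d (S = 52.5): V_d = 1/1.1·[0.5333·11.1250 + 0.4667·0.0000] = 5.3939
Node 0 (S = 75): V_0 = 1/1.1·[0.5333·49.6591 + 0.4667·5.3939] = 26.3655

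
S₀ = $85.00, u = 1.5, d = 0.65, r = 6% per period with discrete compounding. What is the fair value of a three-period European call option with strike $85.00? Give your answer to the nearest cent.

Risk-neutral probability p = (1 + 0.06 − 0.65)/(1.5 − 0.65) = 0.4100/0.8500 = 0.4824
Terminal stock prices: S_uuu = 286.9, S_uud = 124.3, S_udd = 53.87, S_ddd = 23.34
Terminal payoffs (S − K): max(201.9, 0) = 201.9, max(39.31, 0) = 39.31, max(-31.13, 0) = 0, max(-61.66, 0) = 0
Node uu (S = 191.2): V_uu = 1/1.06·[0.4824·201.8750 + 0.5176·39.3125] = 111.0613
Node ud (S = 82.88): V_ud = 1/1.06·[0.4824·39.3125 + 0.5176·0.0000] = 17.8892
Node dd (S = 35.91): V_dd = 1/1.06·[0.4824·0.0000 + 0.5176·0.0000] = 0.0000
Node u (S = 127.5): V_u = 1/1.06·[0.4824·111.0613 + 0.5176·17.8892] = 59.2745
Node d (S = 55.25): V_d = 1/1.06·[0.4824·17.8892 + 0.5176·0.0000] = 8.1405
Node 0 (S = 85): V_0 = 1/1.06·[0.4824·59.2745 + 0.5176·8.1405] = 30.9482

$30.95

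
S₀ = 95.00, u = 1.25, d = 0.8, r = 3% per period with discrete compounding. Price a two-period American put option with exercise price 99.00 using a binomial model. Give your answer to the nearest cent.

Risk-neutral probability p = (1 + 0.03 − 0.8)/(1.25 − 0.8) = 0.2300/0.4500 = 0.5111
Terminal stock prices: S_uu = 148.4, S_ud = 95, S_dd = 60.8
Terminal payoffs (K − S): max(-49.44, 0) = 0, max(4, 0) = 4, max(38.2, 0) = 38.2
Node u (S = 118.8): continuation = 1/1.03·[0.5111·0.0000 + 0.4889·4.0000] = 1.8986; exercise value = 0.0000 ≤ continuation, so V_u = 1.8986
Node d (S = 76): continuation = 1/1.03·[0.5111·4.0000 + 0.4889·38.2000] = 20.1165; exercise value = 23.0000 > continuation, so V_d = 23.0000 (exercise)
Node 0 (S = 95): continuation = 1/1.03·[0.5111·1.8986 + 0.4889·23.0000] = 11.8591; exercise value = 4.0000 ≤ continuation, so V_0 = 11.8591

11.86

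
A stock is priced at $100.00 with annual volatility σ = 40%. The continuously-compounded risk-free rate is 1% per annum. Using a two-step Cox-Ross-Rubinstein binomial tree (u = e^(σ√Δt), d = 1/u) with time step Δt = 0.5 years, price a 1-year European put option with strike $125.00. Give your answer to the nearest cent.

$33.48

CRR parameters: u = e^(σ√Δt) = e^(0.4·√0.5) = 1.3269, d = 1/u = 0.7536
Per-period rate: rΔt = 0.01·0.5 = 0.005, so R = e^0.005 = 1.0050
Risk-neutral probability p = (e^0.005 − 0.7536)/(1.3269 − 0.7536) = 0.2514/0.5733 = 0.4385
Terminal stock prices: S_uu = 176.1, S_ud = 100, S_dd = 56.8
Terminal payoffs (K − S): max(-51.07, 0) = 0, max(25, 0) = 25, max(68.2, 0) = 68.2
Node u (S = 132.7): V_u = e^(−0.005)·[0.4385·0.0000 + 0.5615·25.0000] = 13.9675
Node d (S = 75.36): V_d = e^(−0.005)·[0.4385·25.0000 + 0.5615·68.2029] = 49.0127
Node 0 (S = 100): V_0 = e^(−0.005)·[0.4385·13.9675 + 0.5615·49.0127] = 33.4775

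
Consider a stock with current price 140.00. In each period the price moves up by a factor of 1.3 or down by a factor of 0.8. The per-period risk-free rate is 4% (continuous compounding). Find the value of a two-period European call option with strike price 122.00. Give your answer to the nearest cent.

Risk-neutral probability p = (e^0.04 − 0.8)/(1.3 − 0.8) = 0.2408/0.5000 = 0.4816
Terminal stock prices: S_uu = 236.6, S_ud = 145.6, S_dd = 89.6
Terminal payoffs (S − K): max(114.6, 0) = 114.6, max(23.6, 0) = 23.6, max(-32.4, 0) = 0
Node u (S = 182): V_u = e^(−0.04)·[0.4816·114.6000 + 0.5184·23.6000] = 64.7837
Node d (S = 112): V_d = e^(−0.04)·[0.4816·23.6000 + 0.5184·0.0000] = 10.9206
Node 0 (S = 140): V_0 = e^(−0.04)·[0.4816·64.7837 + 0.5184·10.9206] = 35.4168

35.42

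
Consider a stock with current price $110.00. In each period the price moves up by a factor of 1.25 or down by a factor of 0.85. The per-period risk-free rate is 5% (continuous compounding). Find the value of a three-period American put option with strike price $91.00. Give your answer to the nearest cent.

Risk-neutral probability p = (e^0.05 − 0.85)/(1.25 − 0.85) = 0.2013/0.4000 = 0.5032
Terminal stock prices: S_uuu = 214.8, S_uud = 146.1, S_udd = 99.34, S_ddd = 67.55
Terminal payoffs (K − S): max(-123.8, 0) = 0, max(-55.09, 0) = 0, max(-8.344, 0) = 0, max(23.45, 0) = 23.45
Node uu (S = 171.9): continuation = e^(−0.05)·[0.5032·0.0000 + 0.4968·0.0000] = 0.0000; exercise value = 0.0000 ≤ continuation, so V_uu = 0.0000
Node ud (S = 116.9): continuation = e^(−0.05)·[0.5032·0.0000 + 0.4968·0.0000] = 0.0000; exercise value = 0.0000 ≤ continuation, so V_ud = 0.0000
Node dd (S = 79.47): continuation = e^(−0.05)·[0.5032·0.0000 + 0.4968·23.4463] = 11.0805; exercise value = 11.5250 > continuation, so V_dd = 11.5250 (exercise)
Node u (S = 137.5): continuation = e^(−0.05)·[0.5032·0.0000 + 0.4968·0.0000] = 0.0000; exercise value = 0.0000 ≤ continuation, so V_u = 0.0000
Node d (S = 93.5): continuation = e^(−0.05)·[0.5032·0.0000 + 0.4968·11.5250] = 5.4466; exercise value = 0.0000 ≤ continuation, so V_d = 5.4466
Node 0 (S = 110): continuation = e^(−0.05)·[0.5032·0.0000 + 0.4968·5.4466] = 2.5740; exercise value = 0.0000 ≤ continuation, so V_0 = 2.5740

$2.57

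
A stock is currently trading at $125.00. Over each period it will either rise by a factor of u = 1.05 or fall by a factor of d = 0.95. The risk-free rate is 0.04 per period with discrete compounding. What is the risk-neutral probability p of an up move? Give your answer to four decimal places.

p = 0.9000

Risk-neutral probability p = (1 + 0.04 − 0.95)/(1.05 − 0.95) = 0.0900/0.1000 = 0.9000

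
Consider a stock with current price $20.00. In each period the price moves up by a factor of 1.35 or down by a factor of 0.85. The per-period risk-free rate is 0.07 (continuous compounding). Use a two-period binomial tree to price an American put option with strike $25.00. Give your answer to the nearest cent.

Risk-neutral probability p = (e^0.07 − 0.85)/(1.35 − 0.85) = 0.2225/0.5000 = 0.4450
Terminal stock prices: S_uu = 36.45, S_ud = 22.95, S_dd = 14.45
Terminal payoffs (K − S): max(-11.45, 0) = 0, max(2.05, 0) = 2.05, max(10.55, 0) = 10.55
Node u (S = 27): continuation = e^(−0.07)·[0.4450·0.0000 + 0.5550·2.0500] = 1.0608; exercise value = 0.0000 ≤ continuation, so V_u = 1.0608
Node d (S = 17): continuation = e^(−0.07)·[0.4450·2.0500 + 0.5550·10.5500] = 6.3098; exercise value = 8.0000 > continuation, so V_d = 8.0000 (exercise)
Node 0 (S = 20): continuation = e^(−0.07)·[0.4450·1.0608 + 0.5550·8.0000] = 4.5799; exercise value = 5.0000 > continuation, so V_0 = 5.0000 (exercise)

$5.00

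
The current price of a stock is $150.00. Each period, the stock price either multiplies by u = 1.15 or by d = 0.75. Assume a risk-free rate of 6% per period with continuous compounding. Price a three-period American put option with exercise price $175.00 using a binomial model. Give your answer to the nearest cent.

$25.00

Risk-neutral probability p = (e^0.06 − 0.75)/(1.15 − 0.75) = 0.3118/0.4000 = 0.7796
Terminal stock prices: S_uuu = 228.1, S_uud = 148.8, S_udd = 97.03, S_ddd = 63.28
Terminal payoffs (K − S): max(-53.13, 0) = 0, max(26.22, 0) = 26.22, max(77.97, 0) = 77.97, max(111.7, 0) = 111.7
Node uu (S = 198.4): continuation = e^(−0.06)·[0.7796·0.0000 + 0.2204·26.2188] = 5.4423; exercise value = 0.0000 ≤ continuation, so V_uu = 5.4423
Node ud (S = 129.4): continuation = e^(−0.06)·[0.7796·26.2188 + 0.2204·77.9688] = 35.4338; exercise value = 45.6250 > continuation, so V_ud = 45.6250 (exercise)
Node dd (S = 84.38): continuation = e^(−0.06)·[0.7796·77.9688 + 0.2204·111.7188] = 80.4338; exercise value = 90.6250 > continuation, so V_dd = 90.6250 (exercise)
Node u (S = 172.5): continuation = e^(−0.06)·[0.7796·5.4423 + 0.2204·45.6250] = 13.4662; exercise value = 2.5000 ≤ continuation, so V_u = 13.4662
Node d (S = 112.5): continuation = e^(−0.06)·[0.7796·45.6250 + 0.2204·90.6250] = 52.3088; exercise value = 62.5000 > continuation, so V_d = 62.5000 (exercise)
Node 0 (S = 150): continuation = e^(−0.06)·[0.7796·13.4662 + 0.2204·62.5000] = 22.8601; exercise value = 25.0000 > continuation, so V_0 = 25.0000 (exercise)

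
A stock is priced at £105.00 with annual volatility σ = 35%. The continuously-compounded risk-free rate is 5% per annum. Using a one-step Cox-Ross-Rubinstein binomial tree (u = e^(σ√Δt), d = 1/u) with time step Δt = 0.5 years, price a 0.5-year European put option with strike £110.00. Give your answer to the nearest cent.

CRR parameters: u = e^(σ√Δt) = e^(0.35·√0.5) = 1.2808, d = 1/u = 0.7808
Per-period rate: rΔt = 0.05·0.5 = 0.025, so R = e^0.025 = 1.0253
Risk-neutral probability p = (e^0.025 − 0.7808)/(1.2808 − 0.7808) = 0.2446/0.5000 = 0.4891
Terminal stock prices: S_u = 134.5, S_d = 81.98
Terminal payoffs (K − S): max(-24.48, 0) = 0, max(28.02, 0) = 28.02
Node 0 (S = 105): V_0 = e^(−0.025)·[0.4891·0.0000 + 0.5109·28.0202] = 13.9629

£13.96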